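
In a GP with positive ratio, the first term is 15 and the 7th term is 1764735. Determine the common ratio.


r^(n-1) = aₙ/a₁
r^6 = 1764735/15 = 117649
r = 117649^(1/6)
= ±7; taking r > 0 gives r = 7

r = 7


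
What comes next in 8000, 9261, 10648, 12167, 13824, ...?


Pattern: perfect cubes: n³
Terms: 8000, 9261, 10648, 12167, 13824
Next term = 15625

Next term = 15625


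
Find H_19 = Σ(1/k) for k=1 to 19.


H_19 = 1/1 + 1/2 + 1/3 + ... + 1/19
= 275295799/77597520
≈ 3.5477

H_19 = 275295799/77597520 ≈ 3.5477


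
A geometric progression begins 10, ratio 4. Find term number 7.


aₙ = a₁·r^(n-1)
= 10×4^6
= 10×4096
= 40960

a_7 = 40960


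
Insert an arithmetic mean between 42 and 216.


AM = (42 + 216)/2 = 258/2 = 129

AM = 129


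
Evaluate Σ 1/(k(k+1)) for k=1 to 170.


1/(k(k+1)) = 1/k - 1/(k+1) (partial fractions)
Telescoping: Σ = 1 - 1/171 = 170/171

Sum = 170/171


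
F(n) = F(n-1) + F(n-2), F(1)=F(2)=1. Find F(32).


Fibonacci sequence: 1, 1, 2, 3, 5, 8, 13, 21, 34, 55, 89, ...
F(32) = 2178309

F(32) = 2178309


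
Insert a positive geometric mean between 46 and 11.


GM = √(46×11) = √506 = 22.4944

GM = 22.4944


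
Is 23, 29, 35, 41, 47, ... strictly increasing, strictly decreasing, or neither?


Differences: 6, 6, 6, 6
All differences > 0 → strictly INCREASING

Monotonically increasing


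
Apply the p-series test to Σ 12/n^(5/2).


p-series test: Σ c/n^p converges if p > 1, diverges if p ≤ 1 (constant c > 0 doesn't affect convergence).
p = 5/2
5/2 > 1 → CONVERGES

Converges (p = 5/2 > 1)


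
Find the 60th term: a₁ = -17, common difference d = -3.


aₙ = a₁ + (n-1)d
= -17 + (60-1)×-3
= -17 - 177
= -194

a_60 = -194


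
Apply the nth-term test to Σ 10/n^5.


lim(n→∞) 10/n^5 = 0
lim aₙ = 0 → nth-term test is INCONCLUSIVE
(Need other tests; this is actually a convergent p-series with p=5 > 1)

Inconclusive (lim aₙ = 0; need another test)


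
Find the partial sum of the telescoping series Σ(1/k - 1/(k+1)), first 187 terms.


Telescoping: adjacent terms cancel.
= 1/1 - 1/188
= 1 - 1/188 = 187/188

Sum = 187/188


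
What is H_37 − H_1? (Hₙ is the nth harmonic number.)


Σₖ₌2^37 1/k = 1/2 + 1/3 + 1/4 + ... + 1/37
= 1555077795250633/485721041551200
≈ 3.2016

Sum = 1555077795250633/485721041551200 ≈ 3.2016


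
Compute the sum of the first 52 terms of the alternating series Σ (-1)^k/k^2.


S = -1 + 1/4 - 1/9 + 1/16 - 1/25 + 1/36 - 1/49 + 1/64 ± ...
= -0.8223
(Full series converges to -π²/12 ≈ -0.8225)

S_52 = -0.8223


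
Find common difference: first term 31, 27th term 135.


d = (aₙ - a₁)/(n-1)
= (135 - 31)/(27-1)
= 104/26 = 4

d = 4


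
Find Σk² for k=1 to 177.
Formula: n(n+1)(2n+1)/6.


n = 177
n(n+1)(2n+1)/6 = 177×178×355/6
= 11184630/6 = 1864105

Σk² = 1864105


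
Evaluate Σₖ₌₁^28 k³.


n(n+1)/2 = 28×29/2 = 406
Σk³ = 406² = 164836

Σk³ = 164836


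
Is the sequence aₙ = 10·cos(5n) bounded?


For all n, -1 ≤ cos(5n) ≤ 1, so -10 ≤ 10·cos(5n) ≤ 10
Lower bound: -10, Upper bound: 10
The sequence IS bounded

Bounded (-10 ≤ aₙ ≤ 10)


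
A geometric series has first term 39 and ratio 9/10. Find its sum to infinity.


S∞ = a₁/(1-r) = 39/(1 - 9/10)
= 39/(1/10)
= 390

S∞ = 390


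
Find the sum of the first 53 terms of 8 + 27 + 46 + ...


aₙ = 8 + (53-1)×19 = 996
Sₙ = n(a₁+aₙ)/2 = 53×(8+996)/2
= 53×1004/2 = 26606

S_53 = 26606


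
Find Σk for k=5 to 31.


Σₖ₌5^31 k = Σₖ₌₁^31 k − Σₖ₌₁^4 k
= 31·32/2 − 4·5/2
= 496 − 10 = 486

Σk = 486


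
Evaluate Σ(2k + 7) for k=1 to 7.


Σ(2k+7) = 2·Σk + 7·n
= 2·28 + 7·7
= 56 + 49 = 105

Σ = 105


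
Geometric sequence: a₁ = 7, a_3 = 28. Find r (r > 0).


r^(n-1) = aₙ/a₁
r^2 = 28/7 = 4
r = 4^(1/2)
= ±2; taking r > 0 gives r = 2

r = 2


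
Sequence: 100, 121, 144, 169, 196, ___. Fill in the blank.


Pattern: perfect squares: n²
Terms: 100, 121, 144, 169, 196
Next term = 225

Next term = 225


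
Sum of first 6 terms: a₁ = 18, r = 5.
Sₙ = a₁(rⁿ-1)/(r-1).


Sₙ = 18×(5^6 - 1)/(5 - 1)
= 18×(15625 - 1)/4
= 18×15624/4
= 70308

S_6 = 70308


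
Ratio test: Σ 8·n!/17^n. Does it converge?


aₙ = 8·n!/17^n
a_{n+1}/aₙ = (n+1)!/17^(n+1) × 17^n/n!  (constant 8 cancels)
= (n+1)/17
L = lim(n→∞) (n+1)/17 = ∞
L > 1 → series DIVERGES

Diverges (ratio test: L = ∞ > 1)


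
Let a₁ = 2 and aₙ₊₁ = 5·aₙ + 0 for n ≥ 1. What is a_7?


Computing step by step:
a_1 = 2
a_2 = 10
a_3 = 50
a_4 = 250
a_5 = 1250
a_6 = 6250
a_7 = 31250


a_7 = 31250


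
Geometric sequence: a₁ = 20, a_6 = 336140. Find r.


r^(n-1) = aₙ/a₁
r^5 = 336140/20 = 16807
r = 16807^(1/5)
= 7

r = 7


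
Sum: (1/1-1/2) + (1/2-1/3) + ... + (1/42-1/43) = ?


Telescoping: adjacent terms cancel.
= 1/1 - 1/43
= 1 - 1/43 = 42/43

Sum = 42/43


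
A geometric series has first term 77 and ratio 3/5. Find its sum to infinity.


S∞ = a₁/(1-r) = 77/(1 - 3/5)
= 77/(2/5)
= 385/2

S∞ = 385/2


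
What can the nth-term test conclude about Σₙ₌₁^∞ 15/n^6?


lim(n→∞) 15/n^6 = 0
lim aₙ = 0 → nth-term test is INCONCLUSIVE
(Need other tests; this is actually a convergent p-series with p=6 > 1)

Inconclusive (lim aₙ = 0; need another test)


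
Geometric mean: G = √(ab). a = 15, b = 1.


GM = √(15×1) = √15 = 3.873

GM = 3.873


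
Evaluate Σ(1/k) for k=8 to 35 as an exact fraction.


Σₖ₌8^35 1/k = 1/8 + 1/9 + 1/10 + ... + 1/35
= 2914184239027/1875370816800
≈ 1.5539

Sum = 2914184239027/1875370816800 ≈ 1.5539


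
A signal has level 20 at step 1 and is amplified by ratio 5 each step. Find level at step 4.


aₙ = a₁·r^(n-1)
= 20×5^3
= 20×125
= 2500

a_4 = 2500


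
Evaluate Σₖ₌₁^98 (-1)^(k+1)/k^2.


S = 1 - 1/4 + 1/9 - 1/16 + 1/25 - 1/36 + 1/49 - 1/64 ± ...
= 0.8224
(Full series converges to +π²/12 ≈ +0.8225)

S_98 = 0.8224


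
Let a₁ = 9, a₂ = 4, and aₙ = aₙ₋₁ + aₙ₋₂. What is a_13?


Computing iteratively: 9, 4, 13, 17, 30, 47, 77, 124, 201, 325, 526, 851, ...
a_13 = 1377

a_13 = 1377


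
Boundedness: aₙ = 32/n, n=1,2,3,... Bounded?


a₁ = 32, a₂ = 32/2, a₃ = 32/3, ...
0 < aₙ ≤ 32 for all n ≥ 1
Lower bound: 0, Upper bound: 32
The sequence IS bounded

Bounded (0 < aₙ ≤ 32)


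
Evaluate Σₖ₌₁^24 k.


n(n+1)/2 = 24×25/2 = 600/2 = 300

Σk = 300


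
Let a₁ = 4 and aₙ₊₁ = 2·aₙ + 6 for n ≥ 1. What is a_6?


Computing step by step:
a_1 = 4
a_2 = 14
a_3 = 34
a_4 = 74
a_5 = 154
a_6 = 314


a_6 = 314


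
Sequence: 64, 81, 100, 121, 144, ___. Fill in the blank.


Pattern: perfect squares: n²
Terms: 64, 81, 100, 121, 144
Next term = 169

Next term = 169


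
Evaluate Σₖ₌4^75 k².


Σₖ₌4^75 k² = Σₖ₌₁^75 k² − Σₖ₌₁^3 k²
= 75·76·151/6 − 3·4·7/6
= 143450 − 14 = 143436

Σk² = 143436


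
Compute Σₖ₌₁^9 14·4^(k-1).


Sₙ = 14×(4^9 - 1)/(4 - 1)
= 14×(262144 - 1)/3
= 14×262143/3
= 1223334

S_9 = 1223334


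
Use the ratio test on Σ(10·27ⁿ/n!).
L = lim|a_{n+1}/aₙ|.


aₙ = 10·27^n/n!
a_{n+1}/aₙ = 27^(n+1)/(n+1)! × n!/27^n  (constant 10 cancels)
= 27/(n+1)
L = lim(n→∞) 27/(n+1) = 0
L < 1 → series CONVERGES

Converges (ratio test: L = 0 < 1)


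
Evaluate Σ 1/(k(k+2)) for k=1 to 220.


1/(k(k+2)) = (1/2)·(1/k - 1/(k+2)) (partial fractions)
Telescoping: Σ = (1/2)·(1 + 1/2 - 1/221 - 1/222) = 36575/49062

Sum = 36575/49062


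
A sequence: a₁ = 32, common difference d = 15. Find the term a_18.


aₙ = a₁ + (n-1)d
= 32 + (18-1)×15
= 32 + 255
= 287

a_18 = 287


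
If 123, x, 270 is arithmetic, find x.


AM = (123 + 270)/2 = 393/2 = 196.5

AM = 196.5


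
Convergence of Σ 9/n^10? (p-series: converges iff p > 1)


p-series test: Σ c/n^p converges if p > 1, diverges if p ≤ 1 (constant c > 0 doesn't affect convergence).
p = 10
10 > 1 → CONVERGES

Converges (p = 10 > 1)


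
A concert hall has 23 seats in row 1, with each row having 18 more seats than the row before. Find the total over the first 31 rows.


aₙ = 23 + (31-1)×18 = 563
Sₙ = n(a₁+aₙ)/2 = 31×(23+563)/2
= 31×586/2 = 9083

S_31 = 9083


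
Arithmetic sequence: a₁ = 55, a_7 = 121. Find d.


d = (aₙ - a₁)/(n-1)
= (121 - 55)/(7-1)
= 66/6 = 11

d = 11


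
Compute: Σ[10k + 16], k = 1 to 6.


Σ(10k+16) = 10·Σk + 16·n
= 10·21 + 16·6
= 210 + 96 = 306

Σ = 306


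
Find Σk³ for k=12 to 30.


Σₖ₌12^30 k³ = [30·31/2]² − [11·12/2]²
= 216225 − 4356 = 211869

Σk³ = 211869


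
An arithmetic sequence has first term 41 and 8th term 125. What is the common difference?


d = (aₙ - a₁)/(n-1)
= (125 - 41)/(8-1)
= 84/7 = 12

d = 12


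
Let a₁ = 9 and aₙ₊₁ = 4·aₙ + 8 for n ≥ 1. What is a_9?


Computing step by step:
a_1 = 9
a_2 = 44
a_3 = 184
a_4 = 744
a_5 = 2984
a_6 = 11944
a_7 = 47784
a_8 = 191144
a_9 = 764584


a_9 = 764584


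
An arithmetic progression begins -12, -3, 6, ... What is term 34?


aₙ = a₁ + (n-1)d
= -12 + (34-1)×9
= -12 + 297
= 285

a_34 = 285


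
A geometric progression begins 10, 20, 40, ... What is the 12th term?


aₙ = a₁·r^(n-1)
= 10×2^11
= 10×2048
= 20480

a_12 = 20480


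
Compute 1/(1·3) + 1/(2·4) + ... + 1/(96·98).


1/(k(k+2)) = (1/2)·(1/k - 1/(k+2)) (partial fractions)
Telescoping: Σ = (1/2)·(1 + 1/2 - 1/97 - 1/98) = 3516/4753

Sum = 3516/4753


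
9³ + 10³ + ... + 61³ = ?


Σₖ₌9^61 k³ = [61·62/2]² − [8·9/2]²
= 3575881 − 1296 = 3574585

Σk³ = 3574585


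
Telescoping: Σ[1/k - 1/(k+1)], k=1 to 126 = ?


Telescoping: adjacent terms cancel.
= 1/1 - 1/127
= 1 - 1/127 = 126/127

Sum = 126/127


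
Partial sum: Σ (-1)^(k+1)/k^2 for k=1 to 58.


S = 1 - 1/4 + 1/9 - 1/16 + 1/25 - 1/36 + 1/49 - 1/64 ± ...
= 0.8223
(Full series converges to +π²/12 ≈ +0.8225)

S_58 = 0.8223


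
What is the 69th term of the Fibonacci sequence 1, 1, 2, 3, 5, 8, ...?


Fibonacci sequence: 1, 1, 2, 3, 5, 8, 13, 21, 34, 55, 89, ...
F(69) = 117669030460994

F(69) = 117669030460994


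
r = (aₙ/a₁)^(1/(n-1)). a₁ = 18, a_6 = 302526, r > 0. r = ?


r^(n-1) = aₙ/a₁
r^5 = 302526/18 = 16807
r = 16807^(1/5)
= 7

r = 7


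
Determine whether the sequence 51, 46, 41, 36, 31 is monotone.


Differences: -5, -5, -5, -5
All differences < 0 → strictly DECREASING

Monotonically decreasing


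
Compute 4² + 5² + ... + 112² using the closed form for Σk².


Σₖ₌4^112 k² = Σₖ₌₁^112 k² − Σₖ₌₁^3 k²
= 112·113·225/6 − 3·4·7/6
= 474600 − 14 = 474586

Σk² = 474586


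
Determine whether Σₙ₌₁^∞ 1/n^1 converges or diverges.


p-series test: Σ c/n^p converges if p > 1, diverges if p ≤ 1 (constant c > 0 doesn't affect convergence).
p = 1
1 ≤ 1 → DIVERGES

Diverges (p = 1 ≤ 1)


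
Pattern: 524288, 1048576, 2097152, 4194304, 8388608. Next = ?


Pattern: powers of 2: 2ⁿ
Terms: 524288, 1048576, 2097152, 4194304, 8388608
Next term = 16777216

Next term = 16777216


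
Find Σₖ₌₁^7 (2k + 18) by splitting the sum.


Σ(2k+18) = 2·Σk + 18·n
= 2·28 + 18·7
= 56 + 126 = 182

Σ = 182


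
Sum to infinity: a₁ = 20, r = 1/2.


S∞ = a₁/(1-r) = 20/(1 - 1/2)
= 20/(1/2)
= 40

S∞ = 40


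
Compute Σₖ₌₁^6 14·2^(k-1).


Sₙ = 14×(2^6 - 1)/(2 - 1)
= 14×(64 - 1)/1
= 14×63/1
= 882

S_6 = 882


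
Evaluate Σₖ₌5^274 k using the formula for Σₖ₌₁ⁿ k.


Σₖ₌5^274 k = Σₖ₌₁^274 k − Σₖ₌₁^4 k
= 274·275/2 − 4·5/2
= 37675 − 10 = 37665

Σk = 37665


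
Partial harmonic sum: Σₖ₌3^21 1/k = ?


Σₖ₌3^21 1/k = 1/3 + 1/4 + 1/5 + ... + 1/21
= 11098301/5173168
≈ 2.1454

Sum = 11098301/5173168 ≈ 2.1454


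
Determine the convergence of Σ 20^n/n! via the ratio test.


aₙ = 20^n/n!
a_{n+1}/aₙ = 20^(n+1)/(n+1)! × n!/20^n
= 20/(n+1)
L = lim(n→∞) 20/(n+1) = 0
L < 1 → series CONVERGES

Converges (ratio test: L = 0 < 1)


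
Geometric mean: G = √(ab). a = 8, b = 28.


GM = √(8×28) = √224 = 14.9666

GM = 14.9666


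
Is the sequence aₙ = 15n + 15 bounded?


aₙ = 15n + 15 → as n→∞, aₙ→∞
No finite upper bound exists
The sequence is UNBOUNDED

Unbounded (aₙ → ∞ as n → ∞)


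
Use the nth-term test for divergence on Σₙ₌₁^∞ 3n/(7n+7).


lim(n→∞) 3n/(7n+7) = 3/7 = 3/7  (divide numerator and denominator by n)
lim aₙ = 3/7 ≠ 0 → series DIVERGES

Diverges (lim aₙ = 3/7 ≠ 0)


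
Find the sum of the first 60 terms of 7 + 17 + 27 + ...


aₙ = 7 + (60-1)×10 = 597
Sₙ = n(a₁+aₙ)/2 = 60×(7+597)/2
= 60×604/2 = 18120

S_60 = 18120


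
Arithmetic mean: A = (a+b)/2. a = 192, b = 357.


AM = (192 + 357)/2 = 549/2 = 274.5

AM = 274.5


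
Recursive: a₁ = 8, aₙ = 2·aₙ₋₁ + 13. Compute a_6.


Computing step by step:
a_1 = 8
a_2 = 29
a_3 = 71
a_4 = 155
a_5 = 323
a_6 = 659


a_6 = 659


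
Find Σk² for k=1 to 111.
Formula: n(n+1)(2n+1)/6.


n = 111
n(n+1)(2n+1)/6 = 111×112×223/6
= 2772336/6 = 462056

Σk² = 462056


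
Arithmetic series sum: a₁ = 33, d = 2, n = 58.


aₙ = 33 + (58-1)×2 = 147
Sₙ = n(a₁+aₙ)/2 = 58×(33+147)/2
= 58×180/2 = 5220

S_58 = 5220


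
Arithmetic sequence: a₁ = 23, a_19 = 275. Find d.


d = (aₙ - a₁)/(n-1)
= (275 - 23)/(19-1)
= 252/18 = 14

d = 14


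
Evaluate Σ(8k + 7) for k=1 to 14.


Σ(8k+7) = 8·Σk + 7·n
= 8·105 + 7·14
= 840 + 98 = 938

Σ = 938


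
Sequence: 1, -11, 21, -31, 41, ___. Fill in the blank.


Pattern: alternating sign, magnitude arithmetic (d=10)
Terms: 1, -11, 21, -31, 41
Next term = -51

Next term = -51


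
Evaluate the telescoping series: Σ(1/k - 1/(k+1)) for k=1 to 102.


Telescoping: adjacent terms cancel.
= 1/1 - 1/103
= 1 - 1/103 = 102/103

Sum = 102/103


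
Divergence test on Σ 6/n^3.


lim(n→∞) 6/n^3 = 0
lim aₙ = 0 → nth-term test is INCONCLUSIVE
(Need other tests; this is actually a convergent p-series with p=3 > 1)

Inconclusive (lim aₙ = 0; need another test)


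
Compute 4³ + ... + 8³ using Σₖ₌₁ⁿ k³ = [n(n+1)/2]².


Σₖ₌4^8 k³ = [8·9/2]² − [3·4/2]²
= 1296 − 36 = 1260

Σk³ = 1260


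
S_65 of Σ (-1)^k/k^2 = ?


S = -1 + 1/4 - 1/9 + 1/16 - 1/25 + 1/36 - 1/49 + 1/64 ± ...
= -0.8226
(Full series converges to -π²/12 ≈ -0.8225)

S_65 = -0.8226


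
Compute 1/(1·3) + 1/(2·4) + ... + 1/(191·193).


1/(k(k+2)) = (1/2)·(1/k - 1/(k+2)) (partial fractions)
Telescoping: Σ = (1/2)·(1 + 1/2 - 1/192 - 1/193) = 55199/74112

Sum = 55199/74112


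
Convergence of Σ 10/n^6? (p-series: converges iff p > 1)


p-series test: Σ c/n^p converges if p > 1, diverges if p ≤ 1 (constant c > 0 doesn't affect convergence).
p = 6
6 > 1 → CONVERGES

Converges (p = 6 > 1)


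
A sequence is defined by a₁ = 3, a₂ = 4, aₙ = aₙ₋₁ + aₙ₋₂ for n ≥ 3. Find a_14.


Computing iteratively: 3, 4, 7, 11, 18, 29, 47, 76, 123, 199, 322, 521, ...
a_14 = 1364

a_14 = 1364


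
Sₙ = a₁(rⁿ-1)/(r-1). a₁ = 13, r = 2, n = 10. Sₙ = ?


Sₙ = 13×(2^10 - 1)/(2 - 1)
= 13×(1024 - 1)/1
= 13×1023/1
= 13299

S_10 = 13299


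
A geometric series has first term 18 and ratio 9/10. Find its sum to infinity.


S∞ = a₁/(1-r) = 18/(1 - 9/10)
= 18/(1/10)
= 180

S∞ = 180


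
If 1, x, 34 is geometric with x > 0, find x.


GM = √(1×34) = √34 = 5.831

GM = 5.831


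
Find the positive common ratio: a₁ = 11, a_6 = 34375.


r^(n-1) = aₙ/a₁
r^5 = 34375/11 = 3125
r = 3125^(1/5)
= 5

r = 5


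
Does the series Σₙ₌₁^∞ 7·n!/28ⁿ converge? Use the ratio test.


aₙ = 7·n!/28^n
a_{n+1}/aₙ = (n+1)!/28^(n+1) × 28^n/n!  (constant 7 cancels)
= (n+1)/28
L = lim(n→∞) (n+1)/28 = ∞
L > 1 → series DIVERGES

Diverges (ratio test: L = ∞ > 1)


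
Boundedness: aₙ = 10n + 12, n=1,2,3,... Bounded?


aₙ = 10n + 12 → as n→∞, aₙ→∞
No finite upper bound exists
The sequence is UNBOUNDED

Unbounded (aₙ → ∞ as n → ∞)


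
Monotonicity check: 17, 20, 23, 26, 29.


Differences: 3, 3, 3, 3
All differences > 0 → strictly INCREASING

Monotonically increasing


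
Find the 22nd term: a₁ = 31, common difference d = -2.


aₙ = a₁ + (n-1)d
= 31 + (22-1)×-2
= 31 - 42
= -11

a_22 = -11


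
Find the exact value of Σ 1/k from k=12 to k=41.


Σₖ₌12^41 1/k = 1/12 + 1/13 + 1/14 + ... + 1/41
= 40152353888049829/31294312819941600
≈ 1.2831

Sum = 40152353888049829/31294312819941600 ≈ 1.2831


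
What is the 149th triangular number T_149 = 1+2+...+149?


n(n+1)/2 = 149×150/2 = 22350/2 = 11175

Σk = 11175


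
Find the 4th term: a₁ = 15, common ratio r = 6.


aₙ = a₁·r^(n-1)
= 15×6^3
= 15×216
= 3240

a_4 = 3240


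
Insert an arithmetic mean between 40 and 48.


AM = (40 + 48)/2 = 88/2 = 44

AM = 44


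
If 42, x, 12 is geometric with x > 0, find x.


GM = √(42×12) = √504 = 22.4499

GM = 22.4499


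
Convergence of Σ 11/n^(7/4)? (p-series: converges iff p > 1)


p-series test: Σ c/n^p converges if p > 1, diverges if p ≤ 1 (constant c > 0 doesn't affect convergence).
p = 7/4
7/4 > 1 → CONVERGES

Converges (p = 7/4 > 1)


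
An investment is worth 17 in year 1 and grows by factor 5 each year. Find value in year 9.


aₙ = a₁·r^(n-1)
= 17×5^8
= 17×390625
= 6640625

a_9 = 6640625


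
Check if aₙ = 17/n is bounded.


a₁ = 17, a₂ = 17/2, a₃ = 17/3, ...
0 < aₙ ≤ 17 for all n ≥ 1
Lower bound: 0, Upper bound: 17
The sequence IS bounded

Bounded (0 < aₙ ≤ 17)


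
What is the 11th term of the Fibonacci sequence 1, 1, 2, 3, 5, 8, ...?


Fibonacci sequence: 1, 1, 2, 3, 5, 8, 13, 21, 34, 55, 89
F(11) = 89

F(11) = 89


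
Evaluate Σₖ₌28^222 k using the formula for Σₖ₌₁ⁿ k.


Σₖ₌28^222 k = Σₖ₌₁^222 k − Σₖ₌₁^27 k
= 222·223/2 − 27·28/2
= 24753 − 378 = 24375

Σk = 24375


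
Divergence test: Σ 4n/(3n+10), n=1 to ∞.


lim(n→∞) 4n/(3n+10) = 4/3 = 4/3  (divide numerator and denominator by n)
lim aₙ = 4/3 ≠ 0 → series DIVERGES

Diverges (lim aₙ = 4/3 ≠ 0)


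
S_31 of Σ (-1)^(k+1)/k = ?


S = 1 - 1/2 + 1/3 - 1/4 + 1/5 - 1/6 + 1/7 - 1/8 ± ...
= 0.709
(Full series converges to +ln(2) ≈ +0.6931)

S_31 = 0.709


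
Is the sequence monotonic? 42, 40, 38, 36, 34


Differences: -2, -2, -2, -2
All differences < 0 → strictly DECREASING

Monotonically decreasing


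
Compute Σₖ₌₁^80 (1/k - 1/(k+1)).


Telescoping: adjacent terms cancel.
= 1/1 - 1/81
= 1 - 1/81 = 80/81

Sum = 80/81


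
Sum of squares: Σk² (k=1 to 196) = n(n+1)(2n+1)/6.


n = 196
n(n+1)(2n+1)/6 = 196×197×393/6
= 15174516/6 = 2529086

Σk² = 2529086


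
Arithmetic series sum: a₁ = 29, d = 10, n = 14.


aₙ = 29 + (14-1)×10 = 159
Sₙ = n(a₁+aₙ)/2 = 14×(29+159)/2
= 14×188/2 = 1316

S_14 = 1316


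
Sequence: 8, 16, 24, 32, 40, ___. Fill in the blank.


Pattern: arithmetic (d=8)
Terms: 8, 16, 24, 32, 40
Next term = 48

Next term = 48


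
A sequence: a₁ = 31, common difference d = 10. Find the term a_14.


aₙ = a₁ + (n-1)d
= 31 + (14-1)×10
= 31 + 130
= 161

a_14 = 161


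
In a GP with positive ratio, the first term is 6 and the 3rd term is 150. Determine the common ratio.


r^(n-1) = aₙ/a₁
r^2 = 150/6 = 25
r = 25^(1/2)
= ±5; taking r > 0 gives r = 5

r = 5


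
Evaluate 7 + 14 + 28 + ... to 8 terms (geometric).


Sₙ = 7×(2^8 - 1)/(2 - 1)
= 7×(256 - 1)/1
= 7×255/1
= 1785

S_8 = 1785


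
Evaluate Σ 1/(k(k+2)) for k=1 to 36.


1/(k(k+2)) = (1/2)·(1/k - 1/(k+2)) (partial fractions)
Telescoping: Σ = (1/2)·(1 + 1/2 - 1/37 - 1/38) = 1017/1406

Sum = 1017/1406


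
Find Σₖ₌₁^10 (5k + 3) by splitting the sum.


Σ(5k+3) = 5·Σk + 3·n
= 5·55 + 3·10
= 275 + 30 = 305

Σ = 305


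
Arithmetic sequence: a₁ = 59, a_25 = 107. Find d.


d = (aₙ - a₁)/(n-1)
= (107 - 59)/(25-1)
= 48/24 = 2

d = 2


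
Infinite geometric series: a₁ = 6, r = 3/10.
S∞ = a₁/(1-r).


S∞ = a₁/(1-r) = 6/(1 - 3/10)
= 6/(7/10)
= 60/7

S∞ = 60/7


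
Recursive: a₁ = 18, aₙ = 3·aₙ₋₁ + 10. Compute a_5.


Computing step by step:
a_1 = 18
a_2 = 64
a_3 = 202
a_4 = 616
a_5 = 1858


a_5 = 1858


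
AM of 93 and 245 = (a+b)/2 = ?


AM = (93 + 245)/2 = 338/2 = 169

AM = 169


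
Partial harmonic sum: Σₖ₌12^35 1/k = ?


Σₖ₌12^35 1/k = 1/12 + 1/13 + 1/14 + ... + 1/35
= 23246993153717/20629078984800
≈ 1.1269

Sum = 23246993153717/20629078984800 ≈ 1.1269


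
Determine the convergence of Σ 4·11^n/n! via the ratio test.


aₙ = 4·11^n/n!
a_{n+1}/aₙ = 11^(n+1)/(n+1)! × n!/11^n  (constant 4 cancels)
= 11/(n+1)
L = lim(n→∞) 11/(n+1) = 0
L < 1 → series CONVERGES

Converges (ratio test: L = 0 < 1)


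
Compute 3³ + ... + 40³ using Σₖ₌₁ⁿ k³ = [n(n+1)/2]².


Σₖ₌3^40 k³ = [40·41/2]² − [2·3/2]²
= 672400 − 9 = 672391

Σk³ = 672391


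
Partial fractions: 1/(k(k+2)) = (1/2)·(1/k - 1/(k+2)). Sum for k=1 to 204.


1/(k(k+2)) = (1/2)·(1/k - 1/(k+2)) (partial fractions)
Telescoping: Σ = (1/2)·(1 + 1/2 - 1/205 - 1/206) = 31467/42230

Sum = 31467/42230


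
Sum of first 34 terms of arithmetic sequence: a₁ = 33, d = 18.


aₙ = 33 + (34-1)×18 = 627
Sₙ = n(a₁+aₙ)/2 = 34×(33+627)/2
= 34×660/2 = 11220

S_34 = 11220


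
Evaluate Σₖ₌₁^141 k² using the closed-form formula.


n = 141
n(n+1)(2n+1)/6 = 141×142×283/6
= 5666226/6 = 944371

Σk² = 944371


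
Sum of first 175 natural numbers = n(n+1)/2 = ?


n(n+1)/2 = 175×176/2 = 30800/2 = 15400

Σk = 15400


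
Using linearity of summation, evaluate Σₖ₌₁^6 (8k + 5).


Σ(8k+5) = 8·Σk + 5·n
= 8·21 + 5·6
= 168 + 30 = 198

Σ = 198


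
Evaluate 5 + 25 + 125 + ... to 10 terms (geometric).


Sₙ = 5×(5^10 - 1)/(5 - 1)
= 5×(9765625 - 1)/4
= 5×9765624/4
= 12207030

S_10 = 12207030


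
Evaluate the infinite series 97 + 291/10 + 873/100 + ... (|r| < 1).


S∞ = a₁/(1-r) = 97/(1 - 3/10)
= 97/(7/10)
= 970/7

S∞ = 970/7


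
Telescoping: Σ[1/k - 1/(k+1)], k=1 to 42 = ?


Telescoping: adjacent terms cancel.
= 1/1 - 1/43
= 1 - 1/43 = 42/43

Sum = 42/43


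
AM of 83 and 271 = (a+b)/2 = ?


AM = (83 + 271)/2 = 354/2 = 177

AM = 177


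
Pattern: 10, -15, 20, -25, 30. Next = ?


Pattern: alternating sign, magnitude arithmetic (d=5)
Terms: 10, -15, 20, -25, 30
Next term = -35

Next term = -35


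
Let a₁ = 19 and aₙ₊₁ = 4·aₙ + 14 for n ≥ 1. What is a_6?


Computing step by step:
a_1 = 19
a_2 = 90
a_3 = 374
a_4 = 1510
a_5 = 6054
a_6 = 24230


a_6 = 24230


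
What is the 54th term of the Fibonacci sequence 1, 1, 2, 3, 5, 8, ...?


Fibonacci sequence: 1, 1, 2, 3, 5, 8, 13, 21, 34, 55, 89, ...
F(54) = 86267571272

F(54) = 86267571272


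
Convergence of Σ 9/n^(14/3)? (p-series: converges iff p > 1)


p-series test: Σ c/n^p converges if p > 1, diverges if p ≤ 1 (constant c > 0 doesn't affect convergence).
p = 14/3
14/3 > 1 → CONVERGES

Converges (p = 14/3 > 1)


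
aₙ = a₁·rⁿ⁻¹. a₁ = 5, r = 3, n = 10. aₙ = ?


aₙ = a₁·r^(n-1)
= 5×3^9
= 5×19683
= 98415

a_10 = 98415


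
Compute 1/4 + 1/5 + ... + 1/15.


Σₖ₌4^15 1/k = 1/4 + 1/5 + 1/6 + ... + 1/15
= 535097/360360
≈ 1.4849

Sum = 535097/360360 ≈ 1.4849


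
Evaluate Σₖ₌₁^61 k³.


n(n+1)/2 = 61×62/2 = 1891
Σk³ = 1891² = 3575881

Σk³ = 3575881


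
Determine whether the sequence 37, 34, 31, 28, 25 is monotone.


Differences: -3, -3, -3, -3
All differences < 0 → strictly DECREASING

Monotonically decreasing


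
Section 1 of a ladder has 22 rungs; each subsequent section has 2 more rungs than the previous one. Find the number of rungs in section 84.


aₙ = a₁ + (n-1)d
= 22 + (84-1)×2
= 22 + 166
= 188

a_84 = 188


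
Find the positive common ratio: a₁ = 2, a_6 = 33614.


r^(n-1) = aₙ/a₁
r^5 = 33614/2 = 16807
r = 16807^(1/5)
= 7

r = 7


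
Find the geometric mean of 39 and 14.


GM = √(39×14) = √546 = 23.3666

GM = 23.3666


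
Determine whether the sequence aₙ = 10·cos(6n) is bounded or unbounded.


For all n, -1 ≤ cos(6n) ≤ 1, so -10 ≤ 10·cos(6n) ≤ 10
Lower bound: -10, Upper bound: 10
The sequence IS bounded

Bounded (-10 ≤ aₙ ≤ 10)


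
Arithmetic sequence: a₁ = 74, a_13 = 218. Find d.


d = (aₙ - a₁)/(n-1)
= (218 - 74)/(13-1)
= 144/12 = 12

d = 12


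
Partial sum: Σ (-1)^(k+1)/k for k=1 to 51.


S = 1 - 1/2 + 1/3 - 1/4 + 1/5 - 1/6 + 1/7 - 1/8 ± ...
= 0.7029
(Full series converges to +ln(2) ≈ +0.6931)

S_51 = 0.7029


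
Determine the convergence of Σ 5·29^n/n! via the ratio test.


aₙ = 5·29^n/n!
a_{n+1}/aₙ = 29^(n+1)/(n+1)! × n!/29^n  (constant 5 cancels)
= 29/(n+1)
L = lim(n→∞) 29/(n+1) = 0
L < 1 → series CONVERGES

Converges (ratio test: L = 0 < 1)


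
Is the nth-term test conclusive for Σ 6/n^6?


lim(n→∞) 6/n^6 = 0
lim aₙ = 0 → nth-term test is INCONCLUSIVE
(Need other tests; this is actually a convergent p-series with p=6 > 1)

Inconclusive (lim aₙ = 0; need another test)


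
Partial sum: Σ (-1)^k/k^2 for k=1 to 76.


S = -1 + 1/4 - 1/9 + 1/16 - 1/25 + 1/36 - 1/49 + 1/64 ± ...
= -0.8224
(Full series converges to -π²/12 ≈ -0.8225)

S_76 = -0.8224


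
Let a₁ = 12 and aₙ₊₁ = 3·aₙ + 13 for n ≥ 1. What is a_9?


Computing step by step:
a_1 = 12
a_2 = 49
a_3 = 160
a_4 = 493
a_5 = 1492
a_6 = 4489
a_7 = 13480
a_8 = 40453
a_9 = 121372


a_9 = 121372


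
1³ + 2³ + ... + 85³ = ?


n(n+1)/2 = 85×86/2 = 3655
Σk³ = 3655² = 13359025

Σk³ = 13359025


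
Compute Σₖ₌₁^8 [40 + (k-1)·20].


aₙ = 40 + (8-1)×20 = 180
Sₙ = n(a₁+aₙ)/2 = 8×(40+180)/2
= 8×220/2 = 880

S_8 = 880


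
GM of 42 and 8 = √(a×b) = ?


GM = √(42×8) = √336 = 18.3303

GM = 18.3303


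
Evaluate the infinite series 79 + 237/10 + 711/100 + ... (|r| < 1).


S∞ = a₁/(1-r) = 79/(1 - 3/10)
= 79/(7/10)
= 790/7

S∞ = 790/7


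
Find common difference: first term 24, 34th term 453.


d = (aₙ - a₁)/(n-1)
= (453 - 24)/(34-1)
= 429/33 = 13

d = 13


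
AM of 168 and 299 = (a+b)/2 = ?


AM = (168 + 299)/2 = 467/2 = 233.5

AM = 233.5


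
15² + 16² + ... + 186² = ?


Σₖ₌15^186 k² = Σₖ₌₁^186 k² − Σₖ₌₁^14 k²
= 186·187·373/6 − 14·15·29/6
= 2162281 − 1015 = 2161266

Σk² = 2161266


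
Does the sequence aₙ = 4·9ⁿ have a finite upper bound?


aₙ = 4·9ⁿ → as n→∞, aₙ→∞ (since base 9 > 1)
No finite upper bound exists
The sequence is UNBOUNDED

Unbounded (aₙ → ∞ as n → ∞)


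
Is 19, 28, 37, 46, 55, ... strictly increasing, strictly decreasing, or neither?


Differences: 9, 9, 9, 9
All differences > 0 → strictly INCREASING

Monotonically increasing


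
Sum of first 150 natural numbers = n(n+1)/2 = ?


n(n+1)/2 = 150×151/2 = 22650/2 = 11325

Σk = 11325


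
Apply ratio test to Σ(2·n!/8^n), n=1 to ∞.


aₙ = 2·n!/8^n
a_{n+1}/aₙ = (n+1)!/8^(n+1) × 8^n/n!  (constant 2 cancels)
= (n+1)/8
L = lim(n→∞) (n+1)/8 = ∞
L > 1 → series DIVERGES

Diverges (ratio test: L = ∞ > 1)


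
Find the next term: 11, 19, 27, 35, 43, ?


Pattern: arithmetic (d=8)
Terms: 11, 19, 27, 35, 43
Next term = 51

Next term = 51


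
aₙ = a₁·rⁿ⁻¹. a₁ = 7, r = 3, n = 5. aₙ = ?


aₙ = a₁·r^(n-1)
= 7×3^4
= 7×81
= 567

a_5 = 567


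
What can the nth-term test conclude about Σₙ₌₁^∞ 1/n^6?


lim(n→∞) 1/n^6 = 0
lim aₙ = 0 → nth-term test is INCONCLUSIVE
(Need other tests; this is actually a convergent p-series with p=6 > 1)

Inconclusive (lim aₙ = 0; need another test)


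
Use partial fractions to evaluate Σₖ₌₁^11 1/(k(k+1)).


1/(k(k+1)) = 1/k - 1/(k+1) (partial fractions)
Telescoping: Σ = 1 - 1/12 = 11/12

Sum = 11/12


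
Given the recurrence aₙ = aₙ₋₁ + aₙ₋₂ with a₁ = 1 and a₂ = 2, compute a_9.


Computing iteratively: 1, 2, 3, 5, 8, 13, 21, 34, 55
a_9 = 55

a_9 = 55


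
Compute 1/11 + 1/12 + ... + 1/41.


Σₖ₌11^41 1/k = 1/11 + 1/12 + 1/13 + ... + 1/41
= 3908844674285039/2844937529085600
≈ 1.374

Sum = 3908844674285039/2844937529085600 ≈ 1.374


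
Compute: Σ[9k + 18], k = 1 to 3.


Σ(9k+18) = 9·Σk + 18·n
= 9·6 + 18·3
= 54 + 54 = 108

Σ = 108


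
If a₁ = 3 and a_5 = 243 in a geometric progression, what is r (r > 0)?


r^(n-1) = aₙ/a₁
r^4 = 243/3 = 81
r = 81^(1/4)
= ±3; taking r > 0 gives r = 3

r = 3


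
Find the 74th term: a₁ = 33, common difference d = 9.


aₙ = a₁ + (n-1)d
= 33 + (74-1)×9
= 33 + 657
= 690

a_74 = 690


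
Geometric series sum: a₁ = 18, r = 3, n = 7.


Sₙ = 18×(3^7 - 1)/(3 - 1)
= 18×(2187 - 1)/2
= 18×2186/2
= 19674

S_7 = 19674


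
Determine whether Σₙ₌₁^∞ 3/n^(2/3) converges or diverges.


p-series test: Σ c/n^p converges if p > 1, diverges if p ≤ 1 (constant c > 0 doesn't affect convergence).
p = 2/3
2/3 ≤ 1 → DIVERGES

Diverges (p = 2/3 ≤ 1)


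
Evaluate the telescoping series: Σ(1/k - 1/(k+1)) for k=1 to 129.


Telescoping: adjacent terms cancel.
= 1/1 - 1/130
= 1 - 1/130 = 129/130

Sum = 129/130


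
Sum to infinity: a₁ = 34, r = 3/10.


S∞ = a₁/(1-r) = 34/(1 - 3/10)
= 34/(7/10)
= 340/7

S∞ = 340/7


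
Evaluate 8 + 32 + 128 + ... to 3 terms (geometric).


Sₙ = 8×(4^3 - 1)/(4 - 1)
= 8×(64 - 1)/3
= 8×63/3
= 168

S_3 = 168


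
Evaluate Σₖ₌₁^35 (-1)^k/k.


S = -1 + 1/2 - 1/3 + 1/4 - 1/5 + 1/6 - 1/7 + 1/8 ± ...
= -0.7072
(Full series converges to -ln(2) ≈ -0.6931)

S_35 = -0.7072


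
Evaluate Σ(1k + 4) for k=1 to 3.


Σ(1k+4) = 1·Σk + 4·n
= 1·6 + 4·3
= 6 + 12 = 18

Σ = 18


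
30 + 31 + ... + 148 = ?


Σₖ₌30^148 k = Σₖ₌₁^148 k − Σₖ₌₁^29 k
= 148·149/2 − 29·30/2
= 11026 − 435 = 10591

Σk = 10591


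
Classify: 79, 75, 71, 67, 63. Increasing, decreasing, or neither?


Differences: -4, -4, -4, -4
All differences < 0 → strictly DECREASING

Monotonically decreasing


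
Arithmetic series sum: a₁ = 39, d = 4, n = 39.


aₙ = 39 + (39-1)×4 = 191
Sₙ = n(a₁+aₙ)/2 = 39×(39+191)/2
= 39×230/2 = 4485

S_39 = 4485


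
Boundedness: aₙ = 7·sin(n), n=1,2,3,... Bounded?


For all n, -1 ≤ sin(n) ≤ 1, so -7 ≤ 7·sin(n) ≤ 7
Lower bound: -7, Upper bound: 7
The sequence IS bounded

Bounded (-7 ≤ aₙ ≤ 7)


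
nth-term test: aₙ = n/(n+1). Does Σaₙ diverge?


lim(n→∞) n/(n+1) = 1/1 = 1  (divide numerator and denominator by n)
lim aₙ = 1 ≠ 0 → series DIVERGES

Diverges (lim aₙ = 1 ≠ 0)


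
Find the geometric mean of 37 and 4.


GM = √(37×4) = √148 = 12.1655

GM = 12.1655


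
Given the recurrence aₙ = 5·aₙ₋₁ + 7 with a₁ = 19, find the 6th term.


Computing step by step:
a_1 = 19
a_2 = 102
a_3 = 517
a_4 = 2592
a_5 = 12967
a_6 = 64842


a_6 = 64842


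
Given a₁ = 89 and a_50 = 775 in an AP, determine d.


d = (aₙ - a₁)/(n-1)
= (775 - 89)/(50-1)
= 686/49 = 14

d = 14


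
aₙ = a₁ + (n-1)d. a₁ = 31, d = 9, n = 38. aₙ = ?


aₙ = a₁ + (n-1)d
= 31 + (38-1)×9
= 31 + 333
= 364

a_38 = 364


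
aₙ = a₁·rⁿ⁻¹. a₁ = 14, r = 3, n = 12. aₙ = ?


aₙ = a₁·r^(n-1)
= 14×3^11
= 14×177147
= 2480058

a_12 = 2480058


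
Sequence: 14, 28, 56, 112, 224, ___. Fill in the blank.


Pattern: geometric (r=2)
Terms: 14, 28, 56, 112, 224
Next term = 448

Next term = 448


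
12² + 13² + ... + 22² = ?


Σₖ₌12^22 k² = Σₖ₌₁^22 k² − Σₖ₌₁^11 k²
= 22·23·45/6 − 11·12·23/6
= 3795 − 506 = 3289

Σk² = 3289


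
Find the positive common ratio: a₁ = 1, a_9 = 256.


r^(n-1) = aₙ/a₁
r^8 = 256/1 = 256
r = 256^(1/8)
= ±2; taking r > 0 gives r = 2

r = 2


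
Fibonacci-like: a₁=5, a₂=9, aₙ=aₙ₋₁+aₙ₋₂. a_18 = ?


Computing iteratively: 5, 9, 14, 23, 37, 60, 97, 157, 254, 411, 665, 1076, ...
a_18 = 19308

a_18 = 19308


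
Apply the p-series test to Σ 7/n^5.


p-series test: Σ c/n^p converges if p > 1, diverges if p ≤ 1 (constant c > 0 doesn't affect convergence).
p = 5
5 > 1 → CONVERGES

Converges (p = 5 > 1)


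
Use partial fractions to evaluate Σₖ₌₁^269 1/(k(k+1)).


1/(k(k+1)) = 1/k - 1/(k+1) (partial fractions)
Telescoping: Σ = 1 - 1/270 = 269/270

Sum = 269/270


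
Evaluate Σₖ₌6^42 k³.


Σₖ₌6^42 k³ = [42·43/2]² − [5·6/2]²
= 815409 − 225 = 815184

Σk³ = 815184


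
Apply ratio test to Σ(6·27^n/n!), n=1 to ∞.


aₙ = 6·27^n/n!
a_{n+1}/aₙ = 27^(n+1)/(n+1)! × n!/27^n  (constant 6 cancels)
= 27/(n+1)
L = lim(n→∞) 27/(n+1) = 0
L < 1 → series CONVERGES

Converges (ratio test: L = 0 < 1)


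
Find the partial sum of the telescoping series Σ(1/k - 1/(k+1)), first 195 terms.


Telescoping: adjacent terms cancel.
= 1/1 - 1/196
= 1 - 1/196 = 195/196

Sum = 195/196


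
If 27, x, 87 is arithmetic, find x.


AM = (27 + 87)/2 = 114/2 = 57

AM = 57


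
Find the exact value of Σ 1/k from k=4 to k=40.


Σₖ₌4^40 1/k = 1/4 + 1/5 + 1/6 + ... + 1/40
= 1187689805016613/485721041551200
≈ 2.4452

Sum = 1187689805016613/485721041551200 ≈ 2.4452


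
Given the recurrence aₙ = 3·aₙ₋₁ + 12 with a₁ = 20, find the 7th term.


Computing step by step:
a_1 = 20
a_2 = 72
a_3 = 228
a_4 = 696
a_5 = 2100
a_6 = 6312
a_7 = 18948


a_7 = 18948


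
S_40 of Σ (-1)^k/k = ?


S = -1 + 1/2 - 1/3 + 1/4 - 1/5 + 1/6 - 1/7 + 1/8 ± ...
= -0.6808
(Full series converges to -ln(2) ≈ -0.6931)

S_40 = -0.6808


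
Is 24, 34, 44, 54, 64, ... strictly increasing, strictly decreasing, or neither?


Differences: 10, 10, 10, 10
All differences > 0 → strictly INCREASING

Monotonically increasing


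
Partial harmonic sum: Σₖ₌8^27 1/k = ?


Σₖ₌8^27 1/k = 1/8 + 1/9 + 1/10 + ... + 1/27
= 104294993063/80313433200
≈ 1.2986

Sum = 104294993063/80313433200 ≈ 1.2986


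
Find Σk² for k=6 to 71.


Σₖ₌6^71 k² = Σₖ₌₁^71 k² − Σₖ₌₁^5 k²
= 71·72·143/6 − 5·6·11/6
= 121836 − 55 = 121781

Σk² = 121781


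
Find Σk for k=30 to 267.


Σₖ₌30^267 k = Σₖ₌₁^267 k − Σₖ₌₁^29 k
= 267·268/2 − 29·30/2
= 35778 − 435 = 35343

Σk = 35343


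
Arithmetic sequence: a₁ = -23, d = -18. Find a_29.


aₙ = a₁ + (n-1)d
= -23 + (29-1)×-18
= -23 - 504
= -527

a_29 = -527


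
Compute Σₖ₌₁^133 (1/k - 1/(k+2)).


Telescoping with gap 2: two head and two tail terms survive.
= (1 + 1/2) - (1/134 + 1/135)
= 3/2 - 1/134 - 1/135 = 13433/9045

Sum = 13433/9045


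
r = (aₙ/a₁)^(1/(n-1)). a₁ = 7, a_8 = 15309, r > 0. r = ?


r^(n-1) = aₙ/a₁
r^7 = 15309/7 = 2187
r = 2187^(1/7)
= 3

r = 3


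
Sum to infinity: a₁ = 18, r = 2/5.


S∞ = a₁/(1-r) = 18/(1 - 2/5)
= 18/(3/5)
= 30

S∞ = 30


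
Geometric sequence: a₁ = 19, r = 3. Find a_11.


aₙ = a₁·r^(n-1)
= 19×3^10
= 19×59049
= 1121931

a_11 = 1121931


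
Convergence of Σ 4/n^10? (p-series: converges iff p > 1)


p-series test: Σ c/n^p converges if p > 1, diverges if p ≤ 1 (constant c > 0 doesn't affect convergence).
p = 10
10 > 1 → CONVERGES

Converges (p = 10 > 1)


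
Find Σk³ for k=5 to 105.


Σₖ₌5^105 k³ = [105·106/2]² − [4·5/2]²
= 30969225 − 100 = 30969125

Σk³ = 30969125


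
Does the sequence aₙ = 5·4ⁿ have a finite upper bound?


aₙ = 5·4ⁿ → as n→∞, aₙ→∞ (since base 4 > 1)
No finite upper bound exists
The sequence is UNBOUNDED

Unbounded (aₙ → ∞ as n → ∞)


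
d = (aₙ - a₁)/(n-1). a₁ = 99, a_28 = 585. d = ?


d = (aₙ - a₁)/(n-1)
= (585 - 99)/(28-1)
= 486/27 = 18

d = 18


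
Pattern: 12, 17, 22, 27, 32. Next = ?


Pattern: arithmetic (d=5)
Terms: 12, 17, 22, 27, 32
Next term = 37

Next term = 37


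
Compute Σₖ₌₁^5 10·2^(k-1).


Sₙ = 10×(2^5 - 1)/(2 - 1)
= 10×(32 - 1)/1
= 10×31/1
= 310

S_5 = 310


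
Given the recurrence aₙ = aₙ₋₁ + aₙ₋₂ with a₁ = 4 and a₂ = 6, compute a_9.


Computing iteratively: 4, 6, 10, 16, 26, 42, 68, 110, 178
a_9 = 178

a_9 = 178


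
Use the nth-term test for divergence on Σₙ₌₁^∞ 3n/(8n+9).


lim(n→∞) 3n/(8n+9) = 3/8 = 3/8  (divide numerator and denominator by n)
lim aₙ = 3/8 ≠ 0 → series DIVERGES

Diverges (lim aₙ = 3/8 ≠ 0)


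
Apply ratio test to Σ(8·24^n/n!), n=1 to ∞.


aₙ = 8·24^n/n!
a_{n+1}/aₙ = 24^(n+1)/(n+1)! × n!/24^n  (constant 8 cancels)
= 24/(n+1)
L = lim(n→∞) 24/(n+1) = 0
L < 1 → series CONVERGES

Converges (ratio test: L = 0 < 1)


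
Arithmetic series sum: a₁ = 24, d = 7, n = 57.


aₙ = 24 + (57-1)×7 = 416
Sₙ = n(a₁+aₙ)/2 = 57×(24+416)/2
= 57×440/2 = 12540

S_57 = 12540


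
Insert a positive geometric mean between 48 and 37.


GM = √(48×37) = √1776 = 42.1426

GM = 42.1426


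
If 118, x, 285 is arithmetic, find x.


AM = (118 + 285)/2 = 403/2 = 201.5

AM = 201.5


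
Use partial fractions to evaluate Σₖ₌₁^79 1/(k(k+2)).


1/(k(k+2)) = (1/2)·(1/k - 1/(k+2)) (partial fractions)
Telescoping: Σ = (1/2)·(1 + 1/2 - 1/80 - 1/81) = 9559/12960

Sum = 9559/12960


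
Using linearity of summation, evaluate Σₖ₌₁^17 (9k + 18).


Σ(9k+18) = 9·Σk + 18·n
= 9·153 + 18·17
= 1377 + 306 = 1683

Σ = 1683


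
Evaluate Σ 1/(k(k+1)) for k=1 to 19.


1/(k(k+1)) = 1/k - 1/(k+1) (partial fractions)
Telescoping: Σ = 1 - 1/20 = 19/20

Sum = 19/20


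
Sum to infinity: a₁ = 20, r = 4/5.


S∞ = a₁/(1-r) = 20/(1 - 4/5)
= 20/(1/5)
= 100

S∞ = 100


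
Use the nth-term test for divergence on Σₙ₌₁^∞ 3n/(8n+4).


lim(n→∞) 3n/(8n+4) = 3/8 = 3/8  (divide numerator and denominator by n)
lim aₙ = 3/8 ≠ 0 → series DIVERGES

Diverges (lim aₙ = 3/8 ≠ 0)


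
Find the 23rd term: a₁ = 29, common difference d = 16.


aₙ = a₁ + (n-1)d
= 29 + (23-1)×16
= 29 + 352
= 381

a_23 = 381


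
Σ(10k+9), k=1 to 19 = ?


Σ(10k+9) = 10·Σk + 9·n
= 10·190 + 9·19
= 1900 + 171 = 2071

Σ = 2071


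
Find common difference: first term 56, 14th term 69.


d = (aₙ - a₁)/(n-1)
= (69 - 56)/(14-1)
= 13/13 = 1

d = 1


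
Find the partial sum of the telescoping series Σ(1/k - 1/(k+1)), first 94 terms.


Telescoping: adjacent terms cancel.
= 1/1 - 1/95
= 1 - 1/95 = 94/95

Sum = 94/95


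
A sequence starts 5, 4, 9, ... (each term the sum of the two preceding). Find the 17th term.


Computing iteratively: 5, 4, 9, 13, 22, 35, 57, 92, 149, 241, 390, 631, ...
a_17 = 6998

a_17 = 6998


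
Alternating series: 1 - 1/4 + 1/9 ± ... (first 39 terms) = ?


S = 1 - 1/4 + 1/9 - 1/16 + 1/25 - 1/36 + 1/49 - 1/64 ± ...
= 0.8228
(Full series converges to +π²/12 ≈ +0.8225)

S_39 = 0.8228
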